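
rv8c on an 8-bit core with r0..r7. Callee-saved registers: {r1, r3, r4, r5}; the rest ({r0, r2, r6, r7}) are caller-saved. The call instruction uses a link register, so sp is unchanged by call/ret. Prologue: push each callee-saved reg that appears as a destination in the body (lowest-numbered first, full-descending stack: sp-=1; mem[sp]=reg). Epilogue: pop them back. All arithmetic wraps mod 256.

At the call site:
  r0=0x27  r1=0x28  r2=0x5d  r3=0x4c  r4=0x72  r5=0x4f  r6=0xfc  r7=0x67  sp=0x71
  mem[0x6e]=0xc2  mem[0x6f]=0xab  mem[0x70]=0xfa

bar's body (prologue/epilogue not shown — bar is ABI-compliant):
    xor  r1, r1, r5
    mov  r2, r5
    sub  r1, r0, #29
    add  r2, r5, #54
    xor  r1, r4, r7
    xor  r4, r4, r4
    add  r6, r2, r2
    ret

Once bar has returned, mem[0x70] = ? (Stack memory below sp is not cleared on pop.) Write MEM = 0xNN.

prologue: push r1 → mem[0x70]=0x28, sp=0x70
prologue: push r4 → mem[0x6f]=0x72, sp=0x6f
body[0] xor  r1, r1, r5 → r1=0x67
body[1] mov  r2, r5 → r2=0x4f
body[2] sub  r1, r0, #29 → r1=0x0a
body[3] add  r2, r5, #54 → r2=0x85
body[4] xor  r1, r4, r7 → r1=0x15
body[5] xor  r4, r4, r4 → r4=0x00
body[6] add  r6, r2, r2 → r6=0x0a
epilogue: pop r4=0x72, sp=0x70
epilogue: pop r1=0x28, sp=0x71
prologue pushed ['r1', 'r4'] at ['0x70', '0x6f']

MEM = 0x28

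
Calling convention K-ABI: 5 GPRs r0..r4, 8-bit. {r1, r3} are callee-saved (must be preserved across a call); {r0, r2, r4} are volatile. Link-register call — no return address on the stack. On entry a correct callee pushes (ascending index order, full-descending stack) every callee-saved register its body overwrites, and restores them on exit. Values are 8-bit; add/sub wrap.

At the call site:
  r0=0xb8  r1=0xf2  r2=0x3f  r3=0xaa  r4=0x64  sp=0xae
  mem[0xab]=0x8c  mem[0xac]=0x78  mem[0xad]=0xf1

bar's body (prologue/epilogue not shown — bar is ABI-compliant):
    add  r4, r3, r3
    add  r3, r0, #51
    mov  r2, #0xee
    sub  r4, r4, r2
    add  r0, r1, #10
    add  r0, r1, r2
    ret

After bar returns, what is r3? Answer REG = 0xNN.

prologue: push r3 → mem[0xad]=0xaa, sp=0xad
body[0] add  r4, r3, r3 → r4=0x54
body[1] add  r3, r0, #51 → r3=0xeb
body[2] mov  r2, #0xee → r2=0xee
body[3] sub  r4, r4, r2 → r4=0x66
body[4] add  r0, r1, #10 → r0=0xfc
body[5] add  r0, r1, r2 → r0=0xe0
epilogue: pop r3=0xaa, sp=0xae
r3 is callee-saved → restored

REG = 0xaa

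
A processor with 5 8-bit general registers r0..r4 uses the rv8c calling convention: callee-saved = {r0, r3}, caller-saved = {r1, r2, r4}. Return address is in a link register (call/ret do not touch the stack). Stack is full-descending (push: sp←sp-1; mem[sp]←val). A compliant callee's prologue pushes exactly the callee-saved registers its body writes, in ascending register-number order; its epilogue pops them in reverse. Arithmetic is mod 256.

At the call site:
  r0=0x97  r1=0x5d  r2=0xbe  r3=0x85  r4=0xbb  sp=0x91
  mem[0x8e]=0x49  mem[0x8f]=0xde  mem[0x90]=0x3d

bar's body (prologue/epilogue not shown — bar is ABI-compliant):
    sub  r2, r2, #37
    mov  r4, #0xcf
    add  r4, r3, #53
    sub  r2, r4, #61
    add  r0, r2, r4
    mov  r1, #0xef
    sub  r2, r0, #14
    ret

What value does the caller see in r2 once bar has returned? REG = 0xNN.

REG = 0x29

prologue: push r0 → mem[0x90]=0x97, sp=0x90
body[0] sub  r2, r2, #37 → r2=0x99
body[1] mov  r4, #0xcf → r4=0xcf
body[2] add  r4, r3, #53 → r4=0xba
body[3] sub  r2, r4, #61 → r2=0x7d
body[4] add  r0, r2, r4 → r0=0x37
body[5] mov  r1, #0xef → r1=0xef
body[6] sub  r2, r0, #14 → r2=0x29
epilogue: pop r0=0x97, sp=0x91
r2 is caller-saved → body value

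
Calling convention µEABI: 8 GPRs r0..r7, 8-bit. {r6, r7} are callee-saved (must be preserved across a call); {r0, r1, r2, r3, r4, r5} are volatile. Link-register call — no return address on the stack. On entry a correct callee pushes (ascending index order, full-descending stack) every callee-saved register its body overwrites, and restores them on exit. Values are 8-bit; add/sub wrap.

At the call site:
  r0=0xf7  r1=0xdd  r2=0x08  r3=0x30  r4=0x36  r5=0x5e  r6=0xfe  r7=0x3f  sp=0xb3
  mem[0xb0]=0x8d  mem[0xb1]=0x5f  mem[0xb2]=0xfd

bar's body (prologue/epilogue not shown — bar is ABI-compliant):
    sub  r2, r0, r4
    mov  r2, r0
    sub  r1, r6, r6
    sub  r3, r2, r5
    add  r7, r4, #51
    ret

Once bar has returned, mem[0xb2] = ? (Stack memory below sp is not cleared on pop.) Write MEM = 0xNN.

MEM = 0x3f

prologue: push r7 -> mem[0xb2]=0x3f, sp=0xb2
body[0] sub  r2, r0, r4 -> r2=0xc1
body[1] mov  r2, r0 -> r2=0xf7
body[2] sub  r1, r6, r6 -> r1=0x00
body[3] sub  r3, r2, r5 -> r3=0x99
body[4] add  r7, r4, #51 -> r7=0x69
epilogue: pop r7=0x3f, sp=0xb3
prologue pushed ['r7'] at ['0xb2']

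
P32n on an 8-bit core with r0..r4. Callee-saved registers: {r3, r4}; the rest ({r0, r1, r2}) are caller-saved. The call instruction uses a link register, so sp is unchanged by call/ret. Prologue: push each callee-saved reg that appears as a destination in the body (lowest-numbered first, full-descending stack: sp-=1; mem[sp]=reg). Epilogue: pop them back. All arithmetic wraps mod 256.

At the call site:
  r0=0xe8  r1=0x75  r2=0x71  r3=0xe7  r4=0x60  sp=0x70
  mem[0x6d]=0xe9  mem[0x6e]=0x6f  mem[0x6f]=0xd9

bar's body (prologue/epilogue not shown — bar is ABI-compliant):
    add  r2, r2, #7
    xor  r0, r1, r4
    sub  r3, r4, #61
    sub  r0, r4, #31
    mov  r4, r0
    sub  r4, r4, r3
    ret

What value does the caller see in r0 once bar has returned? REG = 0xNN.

prologue: push r3 → mem[0x6f]=0xe7, sp=0x6f
prologue: push r4 → mem[0x6e]=0x60, sp=0x6e
body[0] add  r2, r2, #7 → r2=0x78
body[1] xor  r0, r1, r4 → r0=0x15
body[2] sub  r3, r4, #61 → r3=0x23
body[3] sub  r0, r4, #31 → r0=0x41
body[4] mov  r4, r0 → r4=0x41
body[5] sub  r4, r4, r3 → r4=0x1e
epilogue: pop r4=0x60, sp=0x6f
epilogue: pop r3=0xe7, sp=0x70
r0 is caller-saved → body value

REG = 0x41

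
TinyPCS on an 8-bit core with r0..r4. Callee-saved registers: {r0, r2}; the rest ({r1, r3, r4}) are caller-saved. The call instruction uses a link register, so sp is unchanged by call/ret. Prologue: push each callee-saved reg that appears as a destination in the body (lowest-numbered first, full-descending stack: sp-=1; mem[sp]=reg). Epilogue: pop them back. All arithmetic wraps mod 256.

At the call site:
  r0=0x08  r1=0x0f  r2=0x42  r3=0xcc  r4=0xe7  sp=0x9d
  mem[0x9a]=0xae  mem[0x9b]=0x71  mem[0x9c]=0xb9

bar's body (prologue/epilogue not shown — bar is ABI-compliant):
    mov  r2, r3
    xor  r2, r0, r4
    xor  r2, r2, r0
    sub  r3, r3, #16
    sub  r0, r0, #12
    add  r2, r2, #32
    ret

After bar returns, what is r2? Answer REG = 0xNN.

prologue: push r0 -> mem[0x9c]=0x08, sp=0x9c
prologue: push r2 -> mem[0x9b]=0x42, sp=0x9b
body[0] mov  r2, r3 -> r2=0xcc
body[1] xor  r2, r0, r4 -> r2=0xef
body[2] xor  r2, r2, r0 -> r2=0xe7
body[3] sub  r3, r3, #16 -> r3=0xbc
body[4] sub  r0, r0, #12 -> r0=0xfc
body[5] add  r2, r2, #32 -> r2=0x07
epilogue: pop r2=0x42, sp=0x9c
epilogue: pop r0=0x08, sp=0x9d
r2 is callee-saved -> restored

REG = 0x42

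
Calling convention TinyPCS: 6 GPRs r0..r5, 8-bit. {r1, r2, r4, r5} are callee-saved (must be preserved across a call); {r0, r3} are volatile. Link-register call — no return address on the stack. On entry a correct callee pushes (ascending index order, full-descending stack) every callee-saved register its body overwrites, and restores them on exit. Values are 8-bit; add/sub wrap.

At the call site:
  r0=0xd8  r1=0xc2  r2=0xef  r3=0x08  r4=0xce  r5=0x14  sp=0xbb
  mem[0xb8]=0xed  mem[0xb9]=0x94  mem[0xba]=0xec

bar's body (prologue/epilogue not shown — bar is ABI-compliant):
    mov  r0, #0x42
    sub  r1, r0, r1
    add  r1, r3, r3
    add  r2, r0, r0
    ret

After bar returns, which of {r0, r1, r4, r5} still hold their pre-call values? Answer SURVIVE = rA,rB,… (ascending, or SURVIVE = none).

prologue: push r1 → mem[0xba]=0xc2, sp=0xba
prologue: push r2 → mem[0xb9]=0xef, sp=0xb9
body[0] mov  r0, #0x42 → r0=0x42
body[1] sub  r1, r0, r1 → r1=0x80
body[2] add  r1, r3, r3 → r1=0x10
body[3] add  r2, r0, r0 → r2=0x84
epilogue: pop r2=0xef, sp=0xba
epilogue: pop r1=0xc2, sp=0xbb
r0: caller-saved, written=True
r1: callee-saved, written=True
r4: callee-saved, written=False
r5: callee-saved, written=False

SURVIVE = r1,r4,r5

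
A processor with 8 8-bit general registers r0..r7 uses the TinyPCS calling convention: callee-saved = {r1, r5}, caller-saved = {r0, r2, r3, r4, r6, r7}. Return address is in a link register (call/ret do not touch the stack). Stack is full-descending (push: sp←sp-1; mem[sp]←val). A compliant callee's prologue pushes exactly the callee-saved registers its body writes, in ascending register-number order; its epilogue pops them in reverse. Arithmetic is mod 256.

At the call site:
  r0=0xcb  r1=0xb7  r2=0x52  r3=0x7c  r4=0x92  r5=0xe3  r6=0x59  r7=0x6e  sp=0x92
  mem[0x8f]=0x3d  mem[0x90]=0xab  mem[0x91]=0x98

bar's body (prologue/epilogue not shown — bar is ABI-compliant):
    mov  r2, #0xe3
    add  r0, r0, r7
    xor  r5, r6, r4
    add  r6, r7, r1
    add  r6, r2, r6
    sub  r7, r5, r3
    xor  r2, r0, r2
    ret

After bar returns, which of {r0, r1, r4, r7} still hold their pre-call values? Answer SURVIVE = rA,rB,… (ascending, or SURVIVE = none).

prologue: push r5 -> mem[0x91]=0xe3, sp=0x91
body[0] mov  r2, #0xe3 -> r2=0xe3
body[1] add  r0, r0, r7 -> r0=0x39
body[2] xor  r5, r6, r4 -> r5=0xcb
body[3] add  r6, r7, r1 -> r6=0x25
body[4] add  r6, r2, r6 -> r6=0x08
body[5] sub  r7, r5, r3 -> r7=0x4f
body[6] xor  r2, r0, r2 -> r2=0xda
epilogue: pop r5=0xe3, sp=0x92
r0: caller-saved, written=True
r1: callee-saved, written=False
r4: caller-saved, written=False
r7: caller-saved, written=True

SURVIVE = r1,r4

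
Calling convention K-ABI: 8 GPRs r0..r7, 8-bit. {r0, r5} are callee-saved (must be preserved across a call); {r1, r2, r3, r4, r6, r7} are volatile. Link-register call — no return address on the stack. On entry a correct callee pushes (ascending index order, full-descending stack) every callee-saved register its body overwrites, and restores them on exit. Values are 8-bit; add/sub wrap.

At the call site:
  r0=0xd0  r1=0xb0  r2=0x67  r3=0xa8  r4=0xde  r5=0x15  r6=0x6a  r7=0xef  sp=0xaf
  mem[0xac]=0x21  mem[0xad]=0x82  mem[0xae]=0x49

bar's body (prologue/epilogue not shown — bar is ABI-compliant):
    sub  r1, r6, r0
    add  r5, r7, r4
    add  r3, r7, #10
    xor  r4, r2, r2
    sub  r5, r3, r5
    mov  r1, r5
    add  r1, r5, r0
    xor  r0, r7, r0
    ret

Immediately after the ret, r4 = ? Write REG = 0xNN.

prologue: push r0 → mem[0xae]=0xd0, sp=0xae
prologue: push r5 → mem[0xad]=0x15, sp=0xad
body[0] sub  r1, r6, r0 → r1=0x9a
body[1] add  r5, r7, r4 → r5=0xcd
body[2] add  r3, r7, #10 → r3=0xf9
body[3] xor  r4, r2, r2 → r4=0x00
body[4] sub  r5, r3, r5 → r5=0x2c
body[5] mov  r1, r5 → r1=0x2c
body[6] add  r1, r5, r0 → r1=0xfc
body[7] xor  r0, r7, r0 → r0=0x3f
epilogue: pop r5=0x15, sp=0xae
epilogue: pop r0=0xd0, sp=0xaf
r4 is caller-saved → body value

REG = 0x00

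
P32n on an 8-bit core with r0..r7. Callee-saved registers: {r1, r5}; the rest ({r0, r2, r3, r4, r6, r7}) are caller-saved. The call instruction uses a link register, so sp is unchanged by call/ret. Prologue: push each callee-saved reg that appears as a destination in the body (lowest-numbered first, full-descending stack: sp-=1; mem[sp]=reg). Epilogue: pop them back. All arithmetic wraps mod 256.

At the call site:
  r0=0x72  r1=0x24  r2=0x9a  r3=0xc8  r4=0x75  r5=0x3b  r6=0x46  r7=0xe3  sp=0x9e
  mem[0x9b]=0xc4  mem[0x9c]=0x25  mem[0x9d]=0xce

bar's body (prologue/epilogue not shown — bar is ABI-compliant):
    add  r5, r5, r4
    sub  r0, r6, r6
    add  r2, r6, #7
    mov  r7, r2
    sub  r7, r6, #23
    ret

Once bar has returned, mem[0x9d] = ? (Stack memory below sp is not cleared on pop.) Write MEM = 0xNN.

prologue: push r5 → mem[0x9d]=0x3b, sp=0x9d
body[0] add  r5, r5, r4 → r5=0xb0
body[1] sub  r0, r6, r6 → r0=0x00
body[2] add  r2, r6, #7 → r2=0x4d
body[3] mov  r7, r2 → r7=0x4d
body[4] sub  r7, r6, #23 → r7=0x2f
epilogue: pop r5=0x3b, sp=0x9e
prologue pushed ['r5'] at ['0x9d']

MEM = 0x3b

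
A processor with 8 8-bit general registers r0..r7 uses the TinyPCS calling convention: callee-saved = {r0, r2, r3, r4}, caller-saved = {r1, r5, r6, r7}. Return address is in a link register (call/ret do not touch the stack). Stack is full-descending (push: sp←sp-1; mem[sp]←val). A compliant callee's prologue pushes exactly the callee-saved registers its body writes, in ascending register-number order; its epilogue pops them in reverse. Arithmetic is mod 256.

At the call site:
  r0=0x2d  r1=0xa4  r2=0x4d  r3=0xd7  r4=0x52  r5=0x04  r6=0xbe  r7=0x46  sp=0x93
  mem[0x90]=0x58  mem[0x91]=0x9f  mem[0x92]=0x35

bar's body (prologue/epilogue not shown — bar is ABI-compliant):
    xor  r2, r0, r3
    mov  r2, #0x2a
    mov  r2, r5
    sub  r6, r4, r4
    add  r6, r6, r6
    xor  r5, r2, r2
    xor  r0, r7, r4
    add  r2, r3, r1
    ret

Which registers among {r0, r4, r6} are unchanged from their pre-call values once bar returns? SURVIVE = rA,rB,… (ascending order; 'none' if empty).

SURVIVE = r0,r4

prologue: push r0 → mem[0x92]=0x2d, sp=0x92
prologue: push r2 → mem[0x91]=0x4d, sp=0x91
body[0] xor  r2, r0, r3 → r2=0xfa
body[1] mov  r2, #0x2a → r2=0x2a
body[2] mov  r2, r5 → r2=0x04
body[3] sub  r6, r4, r4 → r6=0x00
body[4] add  r6, r6, r6 → r6=0x00
body[5] xor  r5, r2, r2 → r5=0x00
body[6] xor  r0, r7, r4 → r0=0x14
body[7] add  r2, r3, r1 → r2=0x7b
epilogue: pop r2=0x4d, sp=0x92
epilogue: pop r0=0x2d, sp=0x93
r0: callee-saved, written=True
r4: callee-saved, written=False
r6: caller-saved, written=True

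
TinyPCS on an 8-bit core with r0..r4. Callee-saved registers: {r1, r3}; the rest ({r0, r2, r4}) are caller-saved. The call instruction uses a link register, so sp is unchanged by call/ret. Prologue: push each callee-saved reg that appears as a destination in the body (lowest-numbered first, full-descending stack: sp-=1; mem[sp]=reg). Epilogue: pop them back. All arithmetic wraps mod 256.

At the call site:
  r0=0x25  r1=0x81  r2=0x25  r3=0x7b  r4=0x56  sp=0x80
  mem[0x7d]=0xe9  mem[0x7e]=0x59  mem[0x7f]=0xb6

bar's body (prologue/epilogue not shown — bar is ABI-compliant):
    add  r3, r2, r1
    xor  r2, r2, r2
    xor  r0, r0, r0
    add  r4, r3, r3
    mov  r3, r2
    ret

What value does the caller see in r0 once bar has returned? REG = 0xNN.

REG = 0x00

prologue: push r3 -> mem[0x7f]=0x7b, sp=0x7f
body[0] add  r3, r2, r1 -> r3=0xa6
body[1] xor  r2, r2, r2 -> r2=0x00
body[2] xor  r0, r0, r0 -> r0=0x00
body[3] add  r4, r3, r3 -> r4=0x4c
body[4] mov  r3, r2 -> r3=0x00
epilogue: pop r3=0x7b, sp=0x80
r0 is caller-saved -> body value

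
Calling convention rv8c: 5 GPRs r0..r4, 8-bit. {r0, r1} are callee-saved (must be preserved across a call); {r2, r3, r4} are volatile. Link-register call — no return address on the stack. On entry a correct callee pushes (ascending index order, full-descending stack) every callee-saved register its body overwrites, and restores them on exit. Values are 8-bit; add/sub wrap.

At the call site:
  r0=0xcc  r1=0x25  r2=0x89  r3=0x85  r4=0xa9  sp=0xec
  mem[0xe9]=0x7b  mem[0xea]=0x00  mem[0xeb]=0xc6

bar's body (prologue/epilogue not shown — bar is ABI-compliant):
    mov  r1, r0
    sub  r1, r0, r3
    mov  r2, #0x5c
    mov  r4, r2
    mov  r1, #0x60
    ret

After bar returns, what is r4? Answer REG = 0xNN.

REG = 0x5c

prologue: push r1 -> mem[0xeb]=0x25, sp=0xeb
body[0] mov  r1, r0 -> r1=0xcc
body[1] sub  r1, r0, r3 -> r1=0x47
body[2] mov  r2, #0x5c -> r2=0x5c
body[3] mov  r4, r2 -> r4=0x5c
body[4] mov  r1, #0x60 -> r1=0x60
epilogue: pop r1=0x25, sp=0xec
r4 is caller-saved -> body value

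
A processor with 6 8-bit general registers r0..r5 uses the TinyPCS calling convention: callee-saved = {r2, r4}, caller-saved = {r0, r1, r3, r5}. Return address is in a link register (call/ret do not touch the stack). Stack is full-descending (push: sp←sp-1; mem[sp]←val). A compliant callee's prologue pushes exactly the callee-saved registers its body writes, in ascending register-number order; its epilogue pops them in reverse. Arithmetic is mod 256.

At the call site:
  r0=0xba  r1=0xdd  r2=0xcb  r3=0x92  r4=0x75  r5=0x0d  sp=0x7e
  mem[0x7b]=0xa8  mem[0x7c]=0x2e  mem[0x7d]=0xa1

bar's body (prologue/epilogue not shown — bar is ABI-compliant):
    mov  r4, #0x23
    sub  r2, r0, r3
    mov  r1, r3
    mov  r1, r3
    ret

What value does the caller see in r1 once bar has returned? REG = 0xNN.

REG = 0x92

prologue: push r2 → mem[0x7d]=0xcb, sp=0x7d
prologue: push r4 → mem[0x7c]=0x75, sp=0x7c
body[0] mov  r4, #0x23 → r4=0x23
body[1] sub  r2, r0, r3 → r2=0x28
body[2] mov  r1, r3 → r1=0x92
body[3] mov  r1, r3 → r1=0x92
epilogue: pop r4=0x75, sp=0x7d
epilogue: pop r2=0xcb, sp=0x7e
r1 is caller-saved → body value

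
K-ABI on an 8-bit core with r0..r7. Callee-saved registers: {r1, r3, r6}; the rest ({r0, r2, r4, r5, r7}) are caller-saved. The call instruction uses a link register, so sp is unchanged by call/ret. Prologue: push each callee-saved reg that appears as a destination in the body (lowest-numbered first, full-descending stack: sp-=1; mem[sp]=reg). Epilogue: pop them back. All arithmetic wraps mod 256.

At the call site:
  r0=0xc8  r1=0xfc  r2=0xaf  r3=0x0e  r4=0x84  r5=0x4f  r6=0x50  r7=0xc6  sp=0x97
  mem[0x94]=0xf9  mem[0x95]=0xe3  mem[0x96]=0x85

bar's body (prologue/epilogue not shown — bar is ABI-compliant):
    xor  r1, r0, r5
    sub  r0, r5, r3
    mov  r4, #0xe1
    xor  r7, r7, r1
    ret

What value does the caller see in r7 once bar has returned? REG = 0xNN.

REG = 0x41

prologue: push r1 → mem[0x96]=0xfc, sp=0x96
body[0] xor  r1, r0, r5 → r1=0x87
body[1] sub  r0, r5, r3 → r0=0x41
body[2] mov  r4, #0xe1 → r4=0xe1
body[3] xor  r7, r7, r1 → r7=0x41
epilogue: pop r1=0xfc, sp=0x97
r7 is caller-saved → body value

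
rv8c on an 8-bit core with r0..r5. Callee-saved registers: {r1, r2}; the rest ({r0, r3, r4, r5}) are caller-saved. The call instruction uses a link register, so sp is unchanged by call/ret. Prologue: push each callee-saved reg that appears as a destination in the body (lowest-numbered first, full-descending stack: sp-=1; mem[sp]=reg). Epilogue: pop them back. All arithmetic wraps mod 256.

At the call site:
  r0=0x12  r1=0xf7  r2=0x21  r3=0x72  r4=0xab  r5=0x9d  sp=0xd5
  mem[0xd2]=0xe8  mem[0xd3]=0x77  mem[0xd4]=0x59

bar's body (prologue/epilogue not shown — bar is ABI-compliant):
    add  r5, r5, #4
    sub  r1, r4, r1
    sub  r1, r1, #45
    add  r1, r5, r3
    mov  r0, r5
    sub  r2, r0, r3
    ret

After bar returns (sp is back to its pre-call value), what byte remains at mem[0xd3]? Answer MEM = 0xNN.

prologue: push r1 → mem[0xd4]=0xf7, sp=0xd4
prologue: push r2 → mem[0xd3]=0x21, sp=0xd3
body[0] add  r5, r5, #4 → r5=0xa1
body[1] sub  r1, r4, r1 → r1=0xb4
body[2] sub  r1, r1, #45 → r1=0x87
body[3] add  r1, r5, r3 → r1=0x13
body[4] mov  r0, r5 → r0=0xa1
body[5] sub  r2, r0, r3 → r2=0x2f
epilogue: pop r2=0x21, sp=0xd4
epilogue: pop r1=0xf7, sp=0xd5
prologue pushed ['r1', 'r2'] at ['0xd4', '0xd3']

MEM = 0x21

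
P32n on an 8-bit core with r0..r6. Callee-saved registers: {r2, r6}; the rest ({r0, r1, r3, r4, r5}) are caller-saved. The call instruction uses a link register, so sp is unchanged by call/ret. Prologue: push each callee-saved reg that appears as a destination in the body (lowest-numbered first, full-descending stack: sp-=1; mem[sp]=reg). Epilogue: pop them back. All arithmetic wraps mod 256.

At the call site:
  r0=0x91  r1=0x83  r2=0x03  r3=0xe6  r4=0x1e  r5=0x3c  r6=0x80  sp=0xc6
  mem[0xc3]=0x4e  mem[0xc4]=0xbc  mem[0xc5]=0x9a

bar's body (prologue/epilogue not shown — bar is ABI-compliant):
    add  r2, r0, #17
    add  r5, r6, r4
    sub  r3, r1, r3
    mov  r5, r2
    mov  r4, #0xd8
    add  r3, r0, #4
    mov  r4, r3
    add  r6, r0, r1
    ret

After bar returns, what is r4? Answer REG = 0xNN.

prologue: push r2 -> mem[0xc5]=0x03, sp=0xc5
prologue: push r6 -> mem[0xc4]=0x80, sp=0xc4
body[0] add  r2, r0, #17 -> r2=0xa2
body[1] add  r5, r6, r4 -> r5=0x9e
body[2] sub  r3, r1, r3 -> r3=0x9d
body[3] mov  r5, r2 -> r5=0xa2
body[4] mov  r4, #0xd8 -> r4=0xd8
body[5] add  r3, r0, #4 -> r3=0x95
body[6] mov  r4, r3 -> r4=0x95
body[7] add  r6, r0, r1 -> r6=0x14
epilogue: pop r6=0x80, sp=0xc5
epilogue: pop r2=0x03, sp=0xc6
r4 is caller-saved -> body value

REG = 0x95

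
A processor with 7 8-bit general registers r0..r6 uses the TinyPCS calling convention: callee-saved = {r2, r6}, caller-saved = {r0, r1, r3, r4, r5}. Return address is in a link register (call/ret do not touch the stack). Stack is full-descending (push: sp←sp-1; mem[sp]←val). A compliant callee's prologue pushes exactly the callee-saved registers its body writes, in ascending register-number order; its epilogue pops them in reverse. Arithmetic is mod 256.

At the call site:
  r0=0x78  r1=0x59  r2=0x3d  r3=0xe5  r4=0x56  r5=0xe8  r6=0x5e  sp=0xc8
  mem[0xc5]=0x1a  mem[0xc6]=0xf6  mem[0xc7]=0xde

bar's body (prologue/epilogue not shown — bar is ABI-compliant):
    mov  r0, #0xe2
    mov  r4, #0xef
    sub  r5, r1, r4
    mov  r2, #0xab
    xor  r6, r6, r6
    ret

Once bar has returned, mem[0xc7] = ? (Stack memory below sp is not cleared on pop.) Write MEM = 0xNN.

MEM = 0x3d

prologue: push r2 → mem[0xc7]=0x3d, sp=0xc7
prologue: push r6 → mem[0xc6]=0x5e, sp=0xc6
body[0] mov  r0, #0xe2 → r0=0xe2
body[1] mov  r4, #0xef → r4=0xef
body[2] sub  r5, r1, r4 → r5=0x6a
body[3] mov  r2, #0xab → r2=0xab
body[4] xor  r6, r6, r6 → r6=0x00
epilogue: pop r6=0x5e, sp=0xc7
epilogue: pop r2=0x3d, sp=0xc8
prologue pushed ['r2', 'r6'] at ['0xc7', '0xc6']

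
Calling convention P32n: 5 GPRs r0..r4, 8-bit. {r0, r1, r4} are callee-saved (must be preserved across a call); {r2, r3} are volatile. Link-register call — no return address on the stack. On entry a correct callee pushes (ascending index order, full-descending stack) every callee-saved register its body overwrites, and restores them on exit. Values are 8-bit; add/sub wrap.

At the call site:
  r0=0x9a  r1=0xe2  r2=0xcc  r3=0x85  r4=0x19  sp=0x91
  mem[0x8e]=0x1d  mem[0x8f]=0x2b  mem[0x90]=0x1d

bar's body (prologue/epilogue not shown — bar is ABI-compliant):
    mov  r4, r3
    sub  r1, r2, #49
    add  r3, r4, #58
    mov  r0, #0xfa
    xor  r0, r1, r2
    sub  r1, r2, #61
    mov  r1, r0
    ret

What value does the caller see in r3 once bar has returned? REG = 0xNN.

REG = 0xbf

prologue: push r0 → mem[0x90]=0x9a, sp=0x90
prologue: push r1 → mem[0x8f]=0xe2, sp=0x8f
prologue: push r4 → mem[0x8e]=0x19, sp=0x8e
body[0] mov  r4, r3 → r4=0x85
body[1] sub  r1, r2, #49 → r1=0x9b
body[2] add  r3, r4, #58 → r3=0xbf
body[3] mov  r0, #0xfa → r0=0xfa
body[4] xor  r0, r1, r2 → r0=0x57
body[5] sub  r1, r2, #61 → r1=0x8f
body[6] mov  r1, r0 → r1=0x57
epilogue: pop r4=0x19, sp=0x8f
epilogue: pop r1=0xe2, sp=0x90
epilogue: pop r0=0x9a, sp=0x91
r3 is caller-saved → body value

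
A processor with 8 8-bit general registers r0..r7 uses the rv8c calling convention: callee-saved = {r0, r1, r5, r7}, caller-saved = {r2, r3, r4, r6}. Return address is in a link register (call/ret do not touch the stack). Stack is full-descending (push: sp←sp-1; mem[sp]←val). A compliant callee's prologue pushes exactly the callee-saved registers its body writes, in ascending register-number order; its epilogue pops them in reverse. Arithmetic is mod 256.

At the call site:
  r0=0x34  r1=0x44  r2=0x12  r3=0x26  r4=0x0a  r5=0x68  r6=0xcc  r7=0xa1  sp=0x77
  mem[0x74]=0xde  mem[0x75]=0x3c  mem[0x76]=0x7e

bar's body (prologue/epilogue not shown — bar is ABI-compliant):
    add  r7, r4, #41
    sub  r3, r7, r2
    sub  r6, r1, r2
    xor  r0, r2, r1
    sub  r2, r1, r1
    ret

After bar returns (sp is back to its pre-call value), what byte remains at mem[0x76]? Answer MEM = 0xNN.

MEM = 0x34

prologue: push r0 -> mem[0x76]=0x34, sp=0x76
prologue: push r7 -> mem[0x75]=0xa1, sp=0x75
body[0] add  r7, r4, #41 -> r7=0x33
body[1] sub  r3, r7, r2 -> r3=0x21
body[2] sub  r6, r1, r2 -> r6=0x32
body[3] xor  r0, r2, r1 -> r0=0x56
body[4] sub  r2, r1, r1 -> r2=0x00
epilogue: pop r7=0xa1, sp=0x76
epilogue: pop r0=0x34, sp=0x77
prologue pushed ['r0', 'r7'] at ['0x76', '0x75']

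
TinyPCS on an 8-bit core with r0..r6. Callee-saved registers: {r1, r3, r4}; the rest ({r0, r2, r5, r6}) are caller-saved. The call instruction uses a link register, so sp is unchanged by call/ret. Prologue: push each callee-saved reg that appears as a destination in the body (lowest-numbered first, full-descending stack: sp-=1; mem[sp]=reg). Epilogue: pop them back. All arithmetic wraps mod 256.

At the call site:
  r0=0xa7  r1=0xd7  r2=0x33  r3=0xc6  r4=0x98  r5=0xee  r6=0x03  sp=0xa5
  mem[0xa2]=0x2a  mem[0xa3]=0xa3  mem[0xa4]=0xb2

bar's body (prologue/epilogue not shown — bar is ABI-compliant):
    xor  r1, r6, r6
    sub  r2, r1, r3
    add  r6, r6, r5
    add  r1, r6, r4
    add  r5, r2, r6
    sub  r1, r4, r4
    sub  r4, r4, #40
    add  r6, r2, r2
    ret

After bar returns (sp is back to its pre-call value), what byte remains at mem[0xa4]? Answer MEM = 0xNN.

MEM = 0xd7

prologue: push r1 → mem[0xa4]=0xd7, sp=0xa4
prologue: push r4 → mem[0xa3]=0x98, sp=0xa3
body[0] xor  r1, r6, r6 → r1=0x00
body[1] sub  r2, r1, r3 → r2=0x3a
body[2] add  r6, r6, r5 → r6=0xf1
body[3] add  r1, r6, r4 → r1=0x89
body[4] add  r5, r2, r6 → r5=0x2b
body[5] sub  r1, r4, r4 → r1=0x00
body[6] sub  r4, r4, #40 → r4=0x70
body[7] add  r6, r2, r2 → r6=0x74
epilogue: pop r4=0x98, sp=0xa4
epilogue: pop r1=0xd7, sp=0xa5
prologue pushed ['r1', 'r4'] at ['0xa4', '0xa3']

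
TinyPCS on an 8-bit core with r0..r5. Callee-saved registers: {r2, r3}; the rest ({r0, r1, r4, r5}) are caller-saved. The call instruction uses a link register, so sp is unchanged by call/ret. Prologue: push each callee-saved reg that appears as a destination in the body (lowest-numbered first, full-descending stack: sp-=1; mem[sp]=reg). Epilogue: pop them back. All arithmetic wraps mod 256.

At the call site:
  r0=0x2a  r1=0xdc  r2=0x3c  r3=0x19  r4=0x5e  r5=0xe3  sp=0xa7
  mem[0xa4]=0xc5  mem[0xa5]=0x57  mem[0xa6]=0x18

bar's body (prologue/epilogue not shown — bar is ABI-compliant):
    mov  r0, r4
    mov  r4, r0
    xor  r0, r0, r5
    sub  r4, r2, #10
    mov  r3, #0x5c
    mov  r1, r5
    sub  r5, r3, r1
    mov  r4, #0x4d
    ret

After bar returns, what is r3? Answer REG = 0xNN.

prologue: push r3 -> mem[0xa6]=0x19, sp=0xa6
body[0] mov  r0, r4 -> r0=0x5e
body[1] mov  r4, r0 -> r4=0x5e
body[2] xor  r0, r0, r5 -> r0=0xbd
body[3] sub  r4, r2, #10 -> r4=0x32
body[4] mov  r3, #0x5c -> r3=0x5c
body[5] mov  r1, r5 -> r1=0xe3
body[6] sub  r5, r3, r1 -> r5=0x79
body[7] mov  r4, #0x4d -> r4=0x4d
epilogue: pop r3=0x19, sp=0xa7
r3 is callee-saved -> restored

REG = 0x19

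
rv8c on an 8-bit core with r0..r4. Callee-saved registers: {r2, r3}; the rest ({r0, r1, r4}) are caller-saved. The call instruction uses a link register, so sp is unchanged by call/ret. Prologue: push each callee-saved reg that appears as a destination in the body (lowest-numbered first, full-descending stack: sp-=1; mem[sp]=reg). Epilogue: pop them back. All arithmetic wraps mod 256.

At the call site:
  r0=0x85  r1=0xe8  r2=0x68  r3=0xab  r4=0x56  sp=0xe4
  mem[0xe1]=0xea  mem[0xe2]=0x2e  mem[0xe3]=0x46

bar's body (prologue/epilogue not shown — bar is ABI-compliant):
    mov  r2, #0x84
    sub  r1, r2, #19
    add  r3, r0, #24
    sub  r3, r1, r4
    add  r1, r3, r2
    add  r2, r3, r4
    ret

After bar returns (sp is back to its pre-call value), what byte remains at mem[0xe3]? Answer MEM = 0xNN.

MEM = 0x68

prologue: push r2 → mem[0xe3]=0x68, sp=0xe3
prologue: push r3 → mem[0xe2]=0xab, sp=0xe2
body[0] mov  r2, #0x84 → r2=0x84
body[1] sub  r1, r2, #19 → r1=0x71
body[2] add  r3, r0, #24 → r3=0x9d
body[3] sub  r3, r1, r4 → r3=0x1b
body[4] add  r1, r3, r2 → r1=0x9f
body[5] add  r2, r3, r4 → r2=0x71
epilogue: pop r3=0xab, sp=0xe3
epilogue: pop r2=0x68, sp=0xe4
prologue pushed ['r2', 'r3'] at ['0xe3', '0xe2']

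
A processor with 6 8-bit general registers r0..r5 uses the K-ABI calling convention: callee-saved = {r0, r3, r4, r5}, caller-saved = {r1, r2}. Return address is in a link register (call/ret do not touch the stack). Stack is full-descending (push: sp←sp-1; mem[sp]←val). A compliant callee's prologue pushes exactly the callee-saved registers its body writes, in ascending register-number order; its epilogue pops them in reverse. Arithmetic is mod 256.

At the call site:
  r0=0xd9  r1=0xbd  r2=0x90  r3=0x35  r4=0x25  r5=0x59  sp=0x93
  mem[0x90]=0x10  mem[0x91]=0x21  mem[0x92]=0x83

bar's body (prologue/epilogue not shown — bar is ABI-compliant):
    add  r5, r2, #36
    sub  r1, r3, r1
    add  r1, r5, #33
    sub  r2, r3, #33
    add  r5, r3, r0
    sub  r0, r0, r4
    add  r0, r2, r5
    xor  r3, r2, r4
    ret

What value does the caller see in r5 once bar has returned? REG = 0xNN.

prologue: push r0 → mem[0x92]=0xd9, sp=0x92
prologue: push r3 → mem[0x91]=0x35, sp=0x91
prologue: push r5 → mem[0x90]=0x59, sp=0x90
body[0] add  r5, r2, #36 → r5=0xb4
body[1] sub  r1, r3, r1 → r1=0x78
body[2] add  r1, r5, #33 → r1=0xd5
body[3] sub  r2, r3, #33 → r2=0x14
body[4] add  r5, r3, r0 → r5=0x0e
body[5] sub  r0, r0, r4 → r0=0xb4
body[6] add  r0, r2, r5 → r0=0x22
body[7] xor  r3, r2, r4 → r3=0x31
epilogue: pop r5=0x59, sp=0x91
epilogue: pop r3=0x35, sp=0x92
epilogue: pop r0=0xd9, sp=0x93
r5 is callee-saved → restored

REG = 0x59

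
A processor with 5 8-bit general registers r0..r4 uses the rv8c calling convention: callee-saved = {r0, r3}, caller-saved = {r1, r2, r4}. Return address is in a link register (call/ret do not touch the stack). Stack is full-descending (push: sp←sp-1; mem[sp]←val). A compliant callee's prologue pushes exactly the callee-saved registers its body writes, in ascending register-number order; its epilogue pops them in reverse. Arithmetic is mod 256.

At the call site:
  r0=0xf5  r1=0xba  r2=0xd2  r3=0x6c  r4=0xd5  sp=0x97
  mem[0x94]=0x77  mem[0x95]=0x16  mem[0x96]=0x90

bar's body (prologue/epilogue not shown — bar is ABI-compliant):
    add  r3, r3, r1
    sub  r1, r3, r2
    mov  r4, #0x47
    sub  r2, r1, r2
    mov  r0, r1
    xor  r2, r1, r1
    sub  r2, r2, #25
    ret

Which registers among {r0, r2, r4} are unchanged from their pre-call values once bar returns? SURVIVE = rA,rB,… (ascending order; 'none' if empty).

prologue: push r0 -> mem[0x96]=0xf5, sp=0x96
prologue: push r3 -> mem[0x95]=0x6c, sp=0x95
body[0] add  r3, r3, r1 -> r3=0x26
body[1] sub  r1, r3, r2 -> r1=0x54
body[2] mov  r4, #0x47 -> r4=0x47
body[3] sub  r2, r1, r2 -> r2=0x82
body[4] mov  r0, r1 -> r0=0x54
body[5] xor  r2, r1, r1 -> r2=0x00
body[6] sub  r2, r2, #25 -> r2=0xe7
epilogue: pop r3=0x6c, sp=0x96
epilogue: pop r0=0xf5, sp=0x97
r0: callee-saved, written=True
r2: caller-saved, written=True
r4: caller-saved, written=True

SURVIVE = r0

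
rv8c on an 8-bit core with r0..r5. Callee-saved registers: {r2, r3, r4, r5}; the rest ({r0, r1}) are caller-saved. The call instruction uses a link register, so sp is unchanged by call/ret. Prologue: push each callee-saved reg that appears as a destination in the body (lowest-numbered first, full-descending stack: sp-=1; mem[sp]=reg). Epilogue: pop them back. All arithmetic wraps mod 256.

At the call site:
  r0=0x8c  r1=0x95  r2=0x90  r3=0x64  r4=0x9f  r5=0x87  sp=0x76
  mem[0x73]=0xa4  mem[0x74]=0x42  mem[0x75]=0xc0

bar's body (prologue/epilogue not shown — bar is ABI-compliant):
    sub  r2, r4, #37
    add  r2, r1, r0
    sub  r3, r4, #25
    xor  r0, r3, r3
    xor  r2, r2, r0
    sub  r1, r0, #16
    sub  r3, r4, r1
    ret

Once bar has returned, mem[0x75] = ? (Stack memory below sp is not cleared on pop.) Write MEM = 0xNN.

prologue: push r2 -> mem[0x75]=0x90, sp=0x75
prologue: push r3 -> mem[0x74]=0x64, sp=0x74
body[0] sub  r2, r4, #37 -> r2=0x7a
body[1] add  r2, r1, r0 -> r2=0x21
body[2] sub  r3, r4, #25 -> r3=0x86
body[3] xor  r0, r3, r3 -> r0=0x00
body[4] xor  r2, r2, r0 -> r2=0x21
body[5] sub  r1, r0, #16 -> r1=0xf0
body[6] sub  r3, r4, r1 -> r3=0xaf
epilogue: pop r3=0x64, sp=0x75
epilogue: pop r2=0x90, sp=0x76
prologue pushed ['r2', 'r3'] at ['0x75', '0x74']

MEM = 0x90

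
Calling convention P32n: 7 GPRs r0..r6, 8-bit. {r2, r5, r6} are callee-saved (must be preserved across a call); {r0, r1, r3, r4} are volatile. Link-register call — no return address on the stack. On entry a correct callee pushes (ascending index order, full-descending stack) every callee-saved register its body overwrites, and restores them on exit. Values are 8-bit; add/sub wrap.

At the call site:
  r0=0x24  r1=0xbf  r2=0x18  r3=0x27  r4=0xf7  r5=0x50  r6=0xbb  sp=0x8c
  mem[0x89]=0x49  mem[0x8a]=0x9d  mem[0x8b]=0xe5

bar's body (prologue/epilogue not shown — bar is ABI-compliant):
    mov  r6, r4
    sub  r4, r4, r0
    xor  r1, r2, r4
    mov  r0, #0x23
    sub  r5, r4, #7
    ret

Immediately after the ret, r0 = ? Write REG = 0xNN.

prologue: push r5 → mem[0x8b]=0x50, sp=0x8b
prologue: push r6 → mem[0x8a]=0xbb, sp=0x8a
body[0] mov  r6, r4 → r6=0xf7
body[1] sub  r4, r4, r0 → r4=0xd3
body[2] xor  r1, r2, r4 → r1=0xcb
body[3] mov  r0, #0x23 → r0=0x23
body[4] sub  r5, r4, #7 → r5=0xcc
epilogue: pop r6=0xbb, sp=0x8b
epilogue: pop r5=0x50, sp=0x8c
r0 is caller-saved → body value

REG = 0x23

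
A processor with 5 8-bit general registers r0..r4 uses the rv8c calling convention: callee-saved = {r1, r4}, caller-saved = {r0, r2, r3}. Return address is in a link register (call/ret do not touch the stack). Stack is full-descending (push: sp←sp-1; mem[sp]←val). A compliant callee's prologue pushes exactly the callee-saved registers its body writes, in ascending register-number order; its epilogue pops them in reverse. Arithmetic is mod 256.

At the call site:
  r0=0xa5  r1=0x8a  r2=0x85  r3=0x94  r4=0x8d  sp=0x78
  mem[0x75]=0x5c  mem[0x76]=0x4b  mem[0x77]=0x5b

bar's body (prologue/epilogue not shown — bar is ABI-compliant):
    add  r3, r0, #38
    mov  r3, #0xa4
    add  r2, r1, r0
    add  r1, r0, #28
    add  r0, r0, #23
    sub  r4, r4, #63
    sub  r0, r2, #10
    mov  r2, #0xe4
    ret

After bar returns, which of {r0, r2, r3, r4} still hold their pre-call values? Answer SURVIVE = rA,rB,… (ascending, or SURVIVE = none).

SURVIVE = r4

prologue: push r1 -> mem[0x77]=0x8a, sp=0x77
prologue: push r4 -> mem[0x76]=0x8d, sp=0x76
body[0] add  r3, r0, #38 -> r3=0xcb
body[1] mov  r3, #0xa4 -> r3=0xa4
body[2] add  r2, r1, r0 -> r2=0x2f
body[3] add  r1, r0, #28 -> r1=0xc1
body[4] add  r0, r0, #23 -> r0=0xbc
body[5] sub  r4, r4, #63 -> r4=0x4e
body[6] sub  r0, r2, #10 -> r0=0x25
body[7] mov  r2, #0xe4 -> r2=0xe4
epilogue: pop r4=0x8d, sp=0x77
epilogue: pop r1=0x8a, sp=0x78
r0: caller-saved, written=True
r2: caller-saved, written=True
r3: caller-saved, written=True
r4: callee-saved, written=True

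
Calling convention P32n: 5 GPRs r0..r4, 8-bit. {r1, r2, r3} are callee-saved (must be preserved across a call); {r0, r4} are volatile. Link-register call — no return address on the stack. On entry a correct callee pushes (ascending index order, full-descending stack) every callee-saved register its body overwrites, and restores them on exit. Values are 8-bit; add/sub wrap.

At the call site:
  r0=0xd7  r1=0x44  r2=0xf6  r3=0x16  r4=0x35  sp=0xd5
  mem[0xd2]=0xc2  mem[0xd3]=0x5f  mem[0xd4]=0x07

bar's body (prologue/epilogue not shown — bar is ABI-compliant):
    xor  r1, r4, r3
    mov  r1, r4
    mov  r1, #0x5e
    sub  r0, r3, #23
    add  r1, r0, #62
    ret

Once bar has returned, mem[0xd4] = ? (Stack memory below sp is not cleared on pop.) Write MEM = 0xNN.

MEM = 0x44

prologue: push r1 → mem[0xd4]=0x44, sp=0xd4
body[0] xor  r1, r4, r3 → r1=0x23
body[1] mov  r1, r4 → r1=0x35
body[2] mov  r1, #0x5e → r1=0x5e
body[3] sub  r0, r3, #23 → r0=0xff
body[4] add  r1, r0, #62 → r1=0x3d
epilogue: pop r1=0x44, sp=0xd5
prologue pushed ['r1'] at ['0xd4']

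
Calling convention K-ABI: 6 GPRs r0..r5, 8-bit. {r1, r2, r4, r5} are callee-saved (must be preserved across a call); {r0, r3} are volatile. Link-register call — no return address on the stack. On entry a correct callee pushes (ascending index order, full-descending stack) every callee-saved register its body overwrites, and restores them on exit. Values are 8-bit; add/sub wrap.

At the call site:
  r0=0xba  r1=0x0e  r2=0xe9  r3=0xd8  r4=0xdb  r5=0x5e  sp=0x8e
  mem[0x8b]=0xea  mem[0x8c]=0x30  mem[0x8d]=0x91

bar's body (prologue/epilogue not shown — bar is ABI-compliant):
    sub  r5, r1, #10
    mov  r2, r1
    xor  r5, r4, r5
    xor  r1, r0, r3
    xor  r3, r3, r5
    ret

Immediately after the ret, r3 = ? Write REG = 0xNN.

prologue: push r1 -> mem[0x8d]=0x0e, sp=0x8d
prologue: push r2 -> mem[0x8c]=0xe9, sp=0x8c
prologue: push r5 -> mem[0x8b]=0x5e, sp=0x8b
body[0] sub  r5, r1, #10 -> r5=0x04
body[1] mov  r2, r1 -> r2=0x0e
body[2] xor  r5, r4, r5 -> r5=0xdf
body[3] xor  r1, r0, r3 -> r1=0x62
body[4] xor  r3, r3, r5 -> r3=0x07
epilogue: pop r5=0x5e, sp=0x8c
epilogue: pop r2=0xe9, sp=0x8d
epilogue: pop r1=0x0e, sp=0x8e
r3 is caller-saved -> body value

REG = 0x07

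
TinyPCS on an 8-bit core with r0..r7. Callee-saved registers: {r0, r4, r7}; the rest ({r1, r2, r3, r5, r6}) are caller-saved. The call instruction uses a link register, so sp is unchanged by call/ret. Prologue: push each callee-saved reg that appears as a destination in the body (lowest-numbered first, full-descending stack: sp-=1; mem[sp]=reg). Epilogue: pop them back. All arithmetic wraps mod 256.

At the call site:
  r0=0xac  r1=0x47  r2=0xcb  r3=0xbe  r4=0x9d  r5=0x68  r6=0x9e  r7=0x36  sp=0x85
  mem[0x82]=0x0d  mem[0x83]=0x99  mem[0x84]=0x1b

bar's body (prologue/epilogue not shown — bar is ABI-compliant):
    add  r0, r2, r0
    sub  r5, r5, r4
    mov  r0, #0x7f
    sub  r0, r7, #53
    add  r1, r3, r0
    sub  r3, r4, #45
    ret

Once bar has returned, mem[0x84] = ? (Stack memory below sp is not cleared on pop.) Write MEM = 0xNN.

prologue: push r0 -> mem[0x84]=0xac, sp=0x84
body[0] add  r0, r2, r0 -> r0=0x77
body[1] sub  r5, r5, r4 -> r5=0xcb
body[2] mov  r0, #0x7f -> r0=0x7f
body[3] sub  r0, r7, #53 -> r0=0x01
body[4] add  r1, r3, r0 -> r1=0xbf
body[5] sub  r3, r4, #45 -> r3=0x70
epilogue: pop r0=0xac, sp=0x85
prologue pushed ['r0'] at ['0x84']

MEM = 0xac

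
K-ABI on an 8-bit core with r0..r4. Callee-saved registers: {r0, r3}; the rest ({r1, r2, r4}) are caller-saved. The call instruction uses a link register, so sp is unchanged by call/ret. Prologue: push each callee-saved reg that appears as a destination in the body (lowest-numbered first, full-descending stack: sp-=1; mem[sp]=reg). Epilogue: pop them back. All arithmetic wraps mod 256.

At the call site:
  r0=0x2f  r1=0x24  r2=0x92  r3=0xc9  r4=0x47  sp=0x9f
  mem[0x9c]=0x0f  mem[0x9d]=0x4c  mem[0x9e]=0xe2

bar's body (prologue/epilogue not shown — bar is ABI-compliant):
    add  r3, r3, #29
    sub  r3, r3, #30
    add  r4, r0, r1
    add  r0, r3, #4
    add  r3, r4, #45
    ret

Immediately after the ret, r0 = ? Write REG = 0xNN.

prologue: push r0 -> mem[0x9e]=0x2f, sp=0x9e
prologue: push r3 -> mem[0x9d]=0xc9, sp=0x9d
body[0] add  r3, r3, #29 -> r3=0xe6
body[1] sub  r3, r3, #30 -> r3=0xc8
body[2] add  r4, r0, r1 -> r4=0x53
body[3] add  r0, r3, #4 -> r0=0xcc
body[4] add  r3, r4, #45 -> r3=0x80
epilogue: pop r3=0xc9, sp=0x9e
epilogue: pop r0=0x2f, sp=0x9f
r0 is callee-saved -> restored

REG = 0x2f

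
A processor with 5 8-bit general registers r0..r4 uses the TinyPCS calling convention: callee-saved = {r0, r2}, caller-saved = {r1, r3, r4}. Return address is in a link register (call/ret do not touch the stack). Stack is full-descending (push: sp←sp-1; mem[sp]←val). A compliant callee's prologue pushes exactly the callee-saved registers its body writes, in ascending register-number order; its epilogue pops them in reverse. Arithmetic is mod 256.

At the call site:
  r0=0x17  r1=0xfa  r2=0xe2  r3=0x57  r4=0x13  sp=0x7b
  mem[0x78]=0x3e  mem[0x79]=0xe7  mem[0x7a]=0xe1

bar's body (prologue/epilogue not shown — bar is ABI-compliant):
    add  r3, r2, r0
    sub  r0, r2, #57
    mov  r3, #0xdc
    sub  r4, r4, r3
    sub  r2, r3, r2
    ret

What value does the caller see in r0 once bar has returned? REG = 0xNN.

prologue: push r0 → mem[0x7a]=0x17, sp=0x7a
prologue: push r2 → mem[0x79]=0xe2, sp=0x79
body[0] add  r3, r2, r0 → r3=0xf9
body[1] sub  r0, r2, #57 → r0=0xa9
body[2] mov  r3, #0xdc → r3=0xdc
body[3] sub  r4, r4, r3 → r4=0x37
body[4] sub  r2, r3, r2 → r2=0xfa
epilogue: pop r2=0xe2, sp=0x7a
epilogue: pop r0=0x17, sp=0x7b
r0 is callee-saved → restored

REG = 0x17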